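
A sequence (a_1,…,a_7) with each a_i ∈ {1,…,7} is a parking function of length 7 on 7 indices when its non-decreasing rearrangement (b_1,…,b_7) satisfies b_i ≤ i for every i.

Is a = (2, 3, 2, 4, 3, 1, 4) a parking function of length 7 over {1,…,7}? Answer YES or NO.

Rearranged: b = (1, 2, 2, 3, 3, 4, 4).
  b_1=1 ≤ 1
  b_2=2 ≤ 2
  b_3=2 ≤ 3
  b_4=3 ≤ 4
  b_5=3 ≤ 5
  b_6=4 ≤ 6
  b_7=4 ≤ 7
All bounds hold ⇒ YES

YES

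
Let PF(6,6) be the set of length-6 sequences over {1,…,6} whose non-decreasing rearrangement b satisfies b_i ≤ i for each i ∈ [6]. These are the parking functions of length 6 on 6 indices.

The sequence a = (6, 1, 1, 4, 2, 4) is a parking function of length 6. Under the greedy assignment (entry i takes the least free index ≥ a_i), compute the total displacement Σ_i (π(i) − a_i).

Σπ = 6·7/2 = 21 (π permutes [6]); Σa = 6+1+1+4+2+4 = 18; disp = 21−18 = 3.

3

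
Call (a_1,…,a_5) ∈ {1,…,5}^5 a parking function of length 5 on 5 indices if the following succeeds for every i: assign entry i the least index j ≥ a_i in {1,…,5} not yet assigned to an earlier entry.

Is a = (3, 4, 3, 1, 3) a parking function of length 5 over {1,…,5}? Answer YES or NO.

NO

Rearranged: b = (1, 3, 3, 3, 4).
  b_1=1 ≤ 1
  b_2=3 > 2
  fails at i=2 ⇒ NO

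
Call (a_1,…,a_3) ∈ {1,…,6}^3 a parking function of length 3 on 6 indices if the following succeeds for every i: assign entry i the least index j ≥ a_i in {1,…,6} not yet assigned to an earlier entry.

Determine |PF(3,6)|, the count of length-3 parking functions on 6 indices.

|PF| = (6−3+1)·(6+1)^(3−1) = 4×49 = 196 (Konheim–Weiss)
One tuple (2,5,5) → sorted (2,5,5): b_i ≤ 3+i ∀i, a PF.

196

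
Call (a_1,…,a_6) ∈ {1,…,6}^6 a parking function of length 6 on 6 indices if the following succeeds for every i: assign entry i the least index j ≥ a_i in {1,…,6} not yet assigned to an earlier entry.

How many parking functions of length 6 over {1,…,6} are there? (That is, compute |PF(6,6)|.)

|PF(6,6)| = 1·7^5 = 1 · 16807 = 16807 (Pollak)
E.g. (3,6,1,4,1,3) → sorted (1,1,3,3,4,6): b_i ≤ i ∀i, a PF.

16807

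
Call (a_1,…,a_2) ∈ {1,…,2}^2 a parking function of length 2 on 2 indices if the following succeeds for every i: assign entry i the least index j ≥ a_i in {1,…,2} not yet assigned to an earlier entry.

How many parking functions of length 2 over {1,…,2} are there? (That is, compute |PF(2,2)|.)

3

#PF = 1·3^1 = 1·3 = 3 (Konheim–Weiss)
Check (2,1) → sorted (1,2): b_i ≤ i ∀i, a PF.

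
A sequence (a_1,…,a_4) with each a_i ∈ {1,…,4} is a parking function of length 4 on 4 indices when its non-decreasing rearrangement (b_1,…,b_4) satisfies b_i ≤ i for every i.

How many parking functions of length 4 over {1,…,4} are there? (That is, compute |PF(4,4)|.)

125

|PF(4,4)| = (4+1−4)·(4+1)^{4−1} = 1 · 125 = 125 (Pollak)
E.g. (2,3,2,1) → sorted (1,2,2,3): b_i ≤ i ∀i, a PF.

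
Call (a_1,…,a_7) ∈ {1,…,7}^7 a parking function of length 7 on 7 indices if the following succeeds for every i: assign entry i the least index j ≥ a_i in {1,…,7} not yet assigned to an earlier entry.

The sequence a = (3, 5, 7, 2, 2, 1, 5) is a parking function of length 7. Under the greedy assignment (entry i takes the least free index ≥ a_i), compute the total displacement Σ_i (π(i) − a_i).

3

Σπ(i) = 1+…+7 = 28; Σa = 3+5+7+2+2+1+5 = 25; disp = 28−25 = 3.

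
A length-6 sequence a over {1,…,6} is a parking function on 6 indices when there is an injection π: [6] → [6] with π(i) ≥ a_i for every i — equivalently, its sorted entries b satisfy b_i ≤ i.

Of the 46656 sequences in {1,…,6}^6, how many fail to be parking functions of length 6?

29849

|PF| = 1·7^5 = 1·16807 = 16807
E.g. (4,4,4,3,6,4) → sorted (3,4,4,4,4,6): b_1=3>1, not a PF.
So 46656 − 16807 = 29849 fail.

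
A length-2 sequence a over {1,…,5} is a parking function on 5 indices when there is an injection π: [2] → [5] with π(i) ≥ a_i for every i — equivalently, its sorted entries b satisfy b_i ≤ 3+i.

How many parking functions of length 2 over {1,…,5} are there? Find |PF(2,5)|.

24

Count = (5+1−2)·(5+1)^{2−1} = 4·6 = 24 [KW]
One tuple (2,2) → sorted (2,2): b_i ≤ 3+i ∀i, a PF.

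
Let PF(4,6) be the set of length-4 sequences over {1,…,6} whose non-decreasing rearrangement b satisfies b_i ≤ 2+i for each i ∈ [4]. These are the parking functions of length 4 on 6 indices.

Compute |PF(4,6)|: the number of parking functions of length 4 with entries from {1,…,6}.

1029

Count = (6−4+1)·(6+1)^(4−1) = 3×343 = 1029 [KW]
E.g. (5,6,4,1) → sorted (1,4,5,6): b_i ≤ 2+i ∀i, a PF.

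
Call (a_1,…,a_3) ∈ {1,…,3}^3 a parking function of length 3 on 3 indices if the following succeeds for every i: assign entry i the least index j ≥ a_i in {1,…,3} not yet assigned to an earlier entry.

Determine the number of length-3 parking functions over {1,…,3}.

16

|PF| = 1·4^2 = 1 · 16 = 16
E.g. (1,3,1) → sorted (1,1,3): b_i ≤ i ∀i, a PF.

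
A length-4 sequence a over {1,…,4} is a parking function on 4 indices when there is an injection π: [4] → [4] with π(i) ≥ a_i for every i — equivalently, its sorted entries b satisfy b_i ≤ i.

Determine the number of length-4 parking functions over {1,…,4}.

Count = (4−4+1)·(4+1)^(4−1) = 1×125 = 125
Check (3,4,1,1) → sorted (1,1,3,4): b_i ≤ i ∀i, a PF.

125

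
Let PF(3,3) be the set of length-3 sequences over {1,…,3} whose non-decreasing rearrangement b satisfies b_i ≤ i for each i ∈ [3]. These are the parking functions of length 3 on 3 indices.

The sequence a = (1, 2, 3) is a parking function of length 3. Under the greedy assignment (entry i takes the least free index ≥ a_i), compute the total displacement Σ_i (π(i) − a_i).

Σπ = 3·4/2 = 6 (π permutes [3]); Σa = 1+2+3 = 6; disp = 6−6 = 0.

0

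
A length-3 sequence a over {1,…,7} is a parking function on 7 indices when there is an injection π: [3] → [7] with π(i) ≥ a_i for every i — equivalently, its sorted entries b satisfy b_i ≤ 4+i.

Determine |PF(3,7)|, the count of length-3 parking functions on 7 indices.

|PF(3,7)| = (7+1−3)·(7+1)^{3−1} = 5×64 = 320 (Konheim–Weiss)
One tuple (6,3,5) → sorted (3,5,6): b_i ≤ 4+i ∀i, a PF.

320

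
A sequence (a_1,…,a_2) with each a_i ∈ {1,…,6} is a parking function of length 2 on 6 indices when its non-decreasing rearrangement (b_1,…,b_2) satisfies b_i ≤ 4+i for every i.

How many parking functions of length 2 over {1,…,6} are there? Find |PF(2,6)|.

|PF(2,6)| = (6−2+1)·(6+1)^(2−1) = 5·7 = 35
Example (3,3) → sorted (3,3): b_i ≤ 4+i ∀i, a PF.

35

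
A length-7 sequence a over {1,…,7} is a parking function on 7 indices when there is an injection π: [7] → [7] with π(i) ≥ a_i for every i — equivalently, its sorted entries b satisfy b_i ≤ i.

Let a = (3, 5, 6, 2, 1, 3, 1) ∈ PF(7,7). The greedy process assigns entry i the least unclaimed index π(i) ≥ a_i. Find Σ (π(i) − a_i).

Σπ(i) = 1+…+7 = 28; Σa = 3+5+6+2+1+3+1 = 21; disp = 28−21 = 7.

7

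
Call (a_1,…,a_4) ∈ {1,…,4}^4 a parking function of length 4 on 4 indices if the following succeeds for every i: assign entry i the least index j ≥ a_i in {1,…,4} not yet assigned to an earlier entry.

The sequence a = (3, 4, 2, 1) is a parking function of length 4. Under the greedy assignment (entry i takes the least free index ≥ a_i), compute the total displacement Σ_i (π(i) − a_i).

0

Σπ(i) = 1+…+4 = 10; Σa = 3+4+2+1 = 10; disp = 10−10 = 0.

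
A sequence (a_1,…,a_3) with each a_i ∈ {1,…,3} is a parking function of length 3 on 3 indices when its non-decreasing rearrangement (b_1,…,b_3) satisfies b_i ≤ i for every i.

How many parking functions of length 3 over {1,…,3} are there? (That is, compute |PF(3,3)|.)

Count = (4−3)·4^(3−1) = 1×16 = 16
E.g. (3,1,1) → sorted (1,1,3): b_i ≤ i ∀i, a PF.

16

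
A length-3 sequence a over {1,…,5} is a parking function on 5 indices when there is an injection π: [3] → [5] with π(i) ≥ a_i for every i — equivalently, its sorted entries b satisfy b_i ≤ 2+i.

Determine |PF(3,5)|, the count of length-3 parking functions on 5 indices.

108

|PF(3,5)| = (6−3)·6^(3−1) = 3 · 36 = 108
Example (2,5,3) → sorted (2,3,5): b_i ≤ 2+i ∀i, a PF.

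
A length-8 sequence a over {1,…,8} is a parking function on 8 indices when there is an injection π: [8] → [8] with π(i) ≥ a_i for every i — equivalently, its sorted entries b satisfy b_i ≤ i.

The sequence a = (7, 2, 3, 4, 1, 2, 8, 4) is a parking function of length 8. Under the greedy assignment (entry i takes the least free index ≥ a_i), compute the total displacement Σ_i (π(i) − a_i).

5

Σπ = 8·9/2 = 36 (π permutes [8]); Σa = 7+2+3+4+1+2+8+4 = 31; disp = 36−31 = 5.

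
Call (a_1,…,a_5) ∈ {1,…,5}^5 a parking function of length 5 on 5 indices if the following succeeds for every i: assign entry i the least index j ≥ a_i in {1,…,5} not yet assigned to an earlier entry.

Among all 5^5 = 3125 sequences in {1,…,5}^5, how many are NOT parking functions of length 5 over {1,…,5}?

1829

|PF| = (6−5)·6^(5−1) = 1·1296 = 1296 (Pollak)
Example (3,3,5,4,5) → sorted (3,3,4,5,5): b_1=3>1, not a PF.
5^5 − 1296 = 3125 − 1296 = 1829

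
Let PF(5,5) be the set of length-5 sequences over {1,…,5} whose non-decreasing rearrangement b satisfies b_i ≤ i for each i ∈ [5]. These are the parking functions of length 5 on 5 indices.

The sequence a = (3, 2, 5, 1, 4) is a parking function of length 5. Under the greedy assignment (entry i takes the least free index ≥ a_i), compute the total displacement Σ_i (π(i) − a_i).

Σπ = 5·6/2 = 15 (π permutes [5]); Σa = 3+2+5+1+4 = 15; disp = 15−15 = 0.

0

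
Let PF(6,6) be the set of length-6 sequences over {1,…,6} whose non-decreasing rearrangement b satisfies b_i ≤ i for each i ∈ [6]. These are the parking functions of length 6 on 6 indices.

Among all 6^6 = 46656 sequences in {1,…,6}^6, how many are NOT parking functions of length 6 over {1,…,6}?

Count = (7−6)·7^(6−1) = 1×16807 = 16807 [KW]
One tuple (6,6,2,5,3,5) → sorted (2,3,5,5,6,6): b_1=2>1, not a PF.
So 46656 − 16807 = 29849 fail.

29849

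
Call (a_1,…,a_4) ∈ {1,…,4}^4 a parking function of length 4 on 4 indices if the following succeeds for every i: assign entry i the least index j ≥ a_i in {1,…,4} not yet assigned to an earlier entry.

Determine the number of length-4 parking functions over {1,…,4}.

#PF = (5−4)·5^(4−1) = 1×125 = 125
Check (4,1,3,1) → sorted (1,1,3,4): b_i ≤ i ∀i, a PF.

125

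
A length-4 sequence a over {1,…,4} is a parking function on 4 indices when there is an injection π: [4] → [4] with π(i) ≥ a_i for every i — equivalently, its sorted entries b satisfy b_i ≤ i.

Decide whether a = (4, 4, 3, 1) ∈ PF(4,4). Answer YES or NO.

Sorted: b = (1, 3, 4, 4).
  b_1=1 ≤ 1
  b_2=3 > 2
  fails at i=2 ⇒ NO

NO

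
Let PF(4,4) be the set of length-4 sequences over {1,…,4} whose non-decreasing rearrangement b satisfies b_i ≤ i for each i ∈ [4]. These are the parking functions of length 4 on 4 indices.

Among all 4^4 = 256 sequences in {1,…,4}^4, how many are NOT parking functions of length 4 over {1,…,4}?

#PF = 1·5^3 = 1·125 = 125
Check (4,3,2,4) → sorted (2,3,4,4): b_1=2>1, not a PF.
4^4 − 125 = 256 − 125 = 131

131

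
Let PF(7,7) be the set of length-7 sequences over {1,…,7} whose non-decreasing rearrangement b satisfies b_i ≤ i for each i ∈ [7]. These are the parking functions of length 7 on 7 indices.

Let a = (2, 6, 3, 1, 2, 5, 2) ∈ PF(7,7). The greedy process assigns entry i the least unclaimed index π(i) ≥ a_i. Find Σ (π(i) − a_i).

Σπ = 7·8/2 = 28 (π permutes [7]); Σa = 2+6+3+1+2+5+2 = 21; disp = 28−21 = 7.

7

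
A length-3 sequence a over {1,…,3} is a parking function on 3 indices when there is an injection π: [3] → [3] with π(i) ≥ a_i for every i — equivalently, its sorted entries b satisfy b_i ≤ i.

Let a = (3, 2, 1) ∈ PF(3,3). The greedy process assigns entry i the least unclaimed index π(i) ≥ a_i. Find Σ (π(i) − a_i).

Σπ = 6 ({1..3} each once); Σa = 3+2+1 = 6; disp = 6−6 = 0.

0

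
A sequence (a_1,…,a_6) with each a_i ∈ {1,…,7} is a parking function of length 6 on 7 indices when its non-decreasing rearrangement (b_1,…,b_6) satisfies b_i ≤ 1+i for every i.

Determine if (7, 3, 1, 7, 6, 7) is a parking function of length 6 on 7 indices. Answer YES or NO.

Sorted: b = (1, 3, 6, 7, 7, 7).
  b_1=1 ≤ 2
  b_2=3 ≤ 3
  b_3=6 > 4
  fails at i=3 ⇒ NO

NO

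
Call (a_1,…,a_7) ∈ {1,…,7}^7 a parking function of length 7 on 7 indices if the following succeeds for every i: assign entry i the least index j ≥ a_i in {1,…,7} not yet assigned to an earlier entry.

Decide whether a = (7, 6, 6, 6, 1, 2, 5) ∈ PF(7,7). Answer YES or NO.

Sorted: b = (1, 2, 5, 6, 6, 6, 7).
  b_1=1 ≤ 1
  b_2=2 ≤ 2
  b_3=5 > 3
  fails at i=3 ⇒ NO

NO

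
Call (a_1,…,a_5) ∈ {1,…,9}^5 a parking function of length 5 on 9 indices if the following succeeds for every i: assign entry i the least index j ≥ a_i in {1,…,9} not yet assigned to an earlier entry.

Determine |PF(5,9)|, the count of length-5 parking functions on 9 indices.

50000

Count = 5·10^4 = 5 · 10000 = 50000
Check (2,8,7,7,6) → sorted (2,6,7,7,8): b_i ≤ 4+i ∀i, a PF.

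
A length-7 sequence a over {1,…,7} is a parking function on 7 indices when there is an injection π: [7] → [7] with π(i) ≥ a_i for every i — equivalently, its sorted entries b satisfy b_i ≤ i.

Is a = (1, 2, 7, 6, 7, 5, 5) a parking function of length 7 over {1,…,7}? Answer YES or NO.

NO

Rearranged: b = (1, 2, 5, 5, 6, 7, 7).
  b_1=1 ≤ 1
  b_2=2 ≤ 2
  b_3=5 > 3
  fails at i=3 ⇒ NO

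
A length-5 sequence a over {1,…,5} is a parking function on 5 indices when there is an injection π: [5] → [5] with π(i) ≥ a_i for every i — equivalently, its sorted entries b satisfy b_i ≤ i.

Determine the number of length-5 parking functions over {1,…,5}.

|PF| = 1·6^4 = 1 · 1296 = 1296 [KW]
Example (1,4,4,2,2) → sorted (1,2,2,4,4): b_i ≤ i ∀i, a PF.

1296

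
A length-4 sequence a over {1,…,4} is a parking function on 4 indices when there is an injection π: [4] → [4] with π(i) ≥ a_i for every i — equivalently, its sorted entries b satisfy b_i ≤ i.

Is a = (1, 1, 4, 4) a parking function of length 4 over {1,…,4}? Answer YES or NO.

Sorted: b = (1, 1, 4, 4).
  b_1=1 ≤ 1
  b_2=1 ≤ 2
  b_3=4 > 3
  fails at i=3 ⇒ NO

NO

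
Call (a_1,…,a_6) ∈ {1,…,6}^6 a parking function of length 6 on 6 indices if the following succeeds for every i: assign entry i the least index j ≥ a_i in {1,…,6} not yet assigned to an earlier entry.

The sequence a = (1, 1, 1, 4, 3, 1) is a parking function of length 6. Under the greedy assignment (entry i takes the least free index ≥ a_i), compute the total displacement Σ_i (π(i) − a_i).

10

Σπ(i) = 1+…+6 = 21; Σa = 1+1+1+4+3+1 = 11; disp = 21−11 = 10.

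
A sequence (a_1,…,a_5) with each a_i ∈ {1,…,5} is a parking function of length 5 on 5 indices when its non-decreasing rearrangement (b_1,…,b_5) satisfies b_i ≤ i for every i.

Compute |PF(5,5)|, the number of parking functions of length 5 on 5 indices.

|PF| = (6−5)·6^(5−1) = 1·1296 = 1296
E.g. (1,4,1,1,2) → sorted (1,1,1,2,4): b_i ≤ i ∀i, a PF.

1296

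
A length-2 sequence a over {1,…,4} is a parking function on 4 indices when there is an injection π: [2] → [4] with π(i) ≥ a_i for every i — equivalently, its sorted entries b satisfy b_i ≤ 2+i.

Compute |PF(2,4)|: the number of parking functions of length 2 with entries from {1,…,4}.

15

#PF = (5−2)·5^(2−1) = 3·5 = 15 (Konheim–Weiss)
E.g. (1,4) → sorted (1,4): b_i ≤ 2+i ∀i, a PF.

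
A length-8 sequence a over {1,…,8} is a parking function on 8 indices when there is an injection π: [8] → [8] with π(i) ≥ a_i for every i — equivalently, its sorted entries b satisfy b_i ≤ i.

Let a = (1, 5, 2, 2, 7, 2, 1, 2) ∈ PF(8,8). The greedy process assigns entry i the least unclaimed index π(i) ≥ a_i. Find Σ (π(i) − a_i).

Σπ = 8·9/2 = 36 (π permutes [8]); Σa = 1+5+2+2+7+2+1+2 = 22; disp = 36−22 = 14.

14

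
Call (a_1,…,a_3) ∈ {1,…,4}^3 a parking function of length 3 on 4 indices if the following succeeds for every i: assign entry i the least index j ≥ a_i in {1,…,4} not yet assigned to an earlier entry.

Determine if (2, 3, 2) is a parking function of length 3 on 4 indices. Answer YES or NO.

YES

Rearranged: b = (2, 2, 3).
  b_1=2 ≤ 2
  b_2=2 ≤ 3
  b_3=3 ≤ 4
All bounds hold ⇒ YES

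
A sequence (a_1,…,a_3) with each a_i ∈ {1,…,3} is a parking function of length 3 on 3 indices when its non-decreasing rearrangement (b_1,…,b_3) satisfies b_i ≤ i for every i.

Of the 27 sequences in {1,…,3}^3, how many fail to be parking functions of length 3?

#PF = (3−3+1)·(3+1)^(3−1) = 1·16 = 16 (Pollak)
Check (2,3,3) → sorted (2,3,3): b_1=2>1, not a PF.
Total 27; non-PF = 27−16 = 11

11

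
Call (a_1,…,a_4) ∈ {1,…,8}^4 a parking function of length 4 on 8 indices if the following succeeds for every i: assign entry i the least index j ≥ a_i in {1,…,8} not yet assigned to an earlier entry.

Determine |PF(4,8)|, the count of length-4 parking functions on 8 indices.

|PF(4,8)| = (9−4)·9^(4−1) = 5·729 = 3645 (Pollak)
Check (2,7,6,6) → sorted (2,6,6,7): b_i ≤ 4+i ∀i, a PF.

3645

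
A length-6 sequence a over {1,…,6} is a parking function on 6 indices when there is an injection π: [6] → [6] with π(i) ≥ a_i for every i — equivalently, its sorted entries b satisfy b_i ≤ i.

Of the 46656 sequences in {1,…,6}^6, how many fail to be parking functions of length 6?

29849

|PF(6,6)| = (7−6)·7^(6−1) = 1·16807 = 16807 (Konheim–Weiss)
One tuple (6,3,2,4,6,4) → sorted (2,3,4,4,6,6): b_1=2>1, not a PF.
So 46656 − 16807 = 29849 fail.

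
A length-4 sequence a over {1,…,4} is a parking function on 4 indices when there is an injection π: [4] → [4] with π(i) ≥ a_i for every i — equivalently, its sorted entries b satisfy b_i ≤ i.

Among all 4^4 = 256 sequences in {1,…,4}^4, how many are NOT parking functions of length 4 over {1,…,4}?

131

|PF(4,4)| = (5−4)·5^(4−1) = 1·125 = 125
Example (4,4,2,4) → sorted (2,4,4,4): b_1=2>1, not a PF.
So 256 − 125 = 131 fail.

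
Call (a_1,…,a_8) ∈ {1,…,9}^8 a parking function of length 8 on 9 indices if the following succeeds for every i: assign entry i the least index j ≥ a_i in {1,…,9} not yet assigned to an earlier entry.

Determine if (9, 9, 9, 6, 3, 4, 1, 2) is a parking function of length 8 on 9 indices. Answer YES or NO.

NO

Rearranged: b = (1, 2, 3, 4, 6, 9, 9, 9).
  b_1=1 ≤ 2
  b_2=2 ≤ 3
  b_3=3 ≤ 4
  b_4=4 ≤ 5
  b_5=6 ≤ 6
  b_6=9 > 7
  fails at i=6 ⇒ NO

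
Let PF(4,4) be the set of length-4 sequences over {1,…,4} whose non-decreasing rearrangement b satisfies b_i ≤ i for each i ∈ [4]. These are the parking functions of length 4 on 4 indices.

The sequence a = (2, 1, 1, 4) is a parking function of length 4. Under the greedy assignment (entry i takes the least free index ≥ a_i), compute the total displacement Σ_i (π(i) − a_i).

Σπ(i) = 1+…+4 = 10; Σa = 2+1+1+4 = 8; disp = 10−8 = 2.

2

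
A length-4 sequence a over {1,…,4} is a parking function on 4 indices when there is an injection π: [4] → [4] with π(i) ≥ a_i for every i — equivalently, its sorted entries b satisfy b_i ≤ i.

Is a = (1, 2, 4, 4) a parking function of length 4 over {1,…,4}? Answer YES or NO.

NO

Order a: b = (1, 2, 4, 4).
  b_1=1 ≤ 1
  b_2=2 ≤ 2
  b_3=4 > 3
  fails at i=3 ⇒ NO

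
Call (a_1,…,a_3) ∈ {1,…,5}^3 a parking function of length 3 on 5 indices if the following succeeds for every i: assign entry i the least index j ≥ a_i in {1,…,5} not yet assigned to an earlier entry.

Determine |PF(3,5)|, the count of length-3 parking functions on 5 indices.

108

#PF = (6−3)·6^(3−1) = 3×36 = 108 (Pollak)
E.g. (5,3,1) → sorted (1,3,5): b_i ≤ 2+i ∀i, a PF.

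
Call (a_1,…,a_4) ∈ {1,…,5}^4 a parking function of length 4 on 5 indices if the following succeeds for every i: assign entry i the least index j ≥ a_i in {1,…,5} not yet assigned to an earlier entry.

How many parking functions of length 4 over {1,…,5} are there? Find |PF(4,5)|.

432

|PF| = 2·6^3 = 2·216 = 432 (Pollak)
Check (2,3,2,4) → sorted (2,2,3,4): b_i ≤ 1+i ∀i, a PF.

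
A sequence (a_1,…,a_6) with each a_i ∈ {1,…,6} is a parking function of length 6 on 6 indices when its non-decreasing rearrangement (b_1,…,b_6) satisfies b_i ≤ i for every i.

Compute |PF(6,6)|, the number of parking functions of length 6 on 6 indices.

Count = (6−6+1)·(6+1)^(6−1) = 1×16807 = 16807 [KW]
Example (4,1,5,1,1,5) → sorted (1,1,1,4,5,5): b_i ≤ i ∀i, a PF.

16807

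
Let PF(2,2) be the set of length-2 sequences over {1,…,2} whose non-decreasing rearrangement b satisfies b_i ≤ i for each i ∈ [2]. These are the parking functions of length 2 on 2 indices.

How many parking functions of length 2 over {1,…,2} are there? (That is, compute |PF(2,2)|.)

3

|PF(2,2)| = (2−2+1)·(2+1)^(2−1) = 1 · 3 = 3 [KW]
One tuple (1,1) → sorted (1,1): b_i ≤ i ∀i, a PF.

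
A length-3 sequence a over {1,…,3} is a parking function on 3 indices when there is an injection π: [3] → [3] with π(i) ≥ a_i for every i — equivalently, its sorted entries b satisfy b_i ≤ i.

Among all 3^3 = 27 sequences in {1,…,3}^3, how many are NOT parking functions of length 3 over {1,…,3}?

|PF(3,3)| = 1·4^2 = 1 · 16 = 16 [KW]
Check (3,3,1) → sorted (1,3,3): b_2=3>2, not a PF.
3^3 − 16 = 27 − 16 = 11

11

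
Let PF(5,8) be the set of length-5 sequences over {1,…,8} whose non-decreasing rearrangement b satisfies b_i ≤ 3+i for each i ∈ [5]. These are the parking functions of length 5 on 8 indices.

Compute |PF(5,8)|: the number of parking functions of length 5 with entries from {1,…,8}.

|PF(5,8)| = (8+1−5)·(8+1)^{5−1} = 4 · 6561 = 26244 (Konheim–Weiss)
One tuple (2,5,7,5,5) → sorted (2,5,5,5,7): b_i ≤ 3+i ∀i, a PF.

26244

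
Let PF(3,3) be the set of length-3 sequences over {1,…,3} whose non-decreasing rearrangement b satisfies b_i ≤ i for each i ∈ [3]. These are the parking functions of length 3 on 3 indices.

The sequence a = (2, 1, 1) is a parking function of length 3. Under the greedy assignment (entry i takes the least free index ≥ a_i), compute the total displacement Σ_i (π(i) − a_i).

2

Σπ = 3·4/2 = 6 (π permutes [3]); Σa = 2+1+1 = 4; disp = 6−4 = 2.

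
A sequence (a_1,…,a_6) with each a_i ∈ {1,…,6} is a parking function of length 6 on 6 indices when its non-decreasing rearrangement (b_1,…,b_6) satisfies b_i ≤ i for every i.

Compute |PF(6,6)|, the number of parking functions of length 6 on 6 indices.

16807

#PF = 1·7^5 = 1 · 16807 = 16807 (Konheim–Weiss)
Example (4,1,1,6,1,1) → sorted (1,1,1,1,4,6): b_i ≤ i ∀i, a PF.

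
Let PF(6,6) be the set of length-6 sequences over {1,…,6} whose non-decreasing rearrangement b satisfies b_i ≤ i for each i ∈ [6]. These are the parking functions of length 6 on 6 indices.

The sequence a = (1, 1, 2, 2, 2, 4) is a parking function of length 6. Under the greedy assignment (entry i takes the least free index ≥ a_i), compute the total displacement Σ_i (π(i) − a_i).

9

Σπ = 6·7/2 = 21 (π permutes [6]); Σa = 1+1+2+2+2+4 = 12; disp = 21−12 = 9.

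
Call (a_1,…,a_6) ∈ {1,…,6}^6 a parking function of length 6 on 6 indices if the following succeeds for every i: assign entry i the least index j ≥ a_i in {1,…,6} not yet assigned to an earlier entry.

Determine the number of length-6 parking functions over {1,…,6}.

|PF(6,6)| = (6−6+1)·(6+1)^(6−1) = 1·16807 = 16807 (Konheim–Weiss)
E.g. (3,3,1,1,6,2) → sorted (1,1,2,3,3,6): b_i ≤ i ∀i, a PF.

16807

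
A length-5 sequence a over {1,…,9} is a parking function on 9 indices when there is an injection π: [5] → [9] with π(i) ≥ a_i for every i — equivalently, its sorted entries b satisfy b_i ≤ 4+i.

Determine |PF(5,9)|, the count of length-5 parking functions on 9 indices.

50000

|PF| = 5·10^4 = 5×10000 = 50000 (Konheim–Weiss)
Check (1,5,8,8,5) → sorted (1,5,5,8,8): b_i ≤ 4+i ∀i, a PF.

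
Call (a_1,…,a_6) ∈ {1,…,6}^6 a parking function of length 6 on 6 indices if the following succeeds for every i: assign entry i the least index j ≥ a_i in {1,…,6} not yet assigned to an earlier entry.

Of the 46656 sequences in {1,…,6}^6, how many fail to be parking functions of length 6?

29849

Count = (6−6+1)·(6+1)^(6−1) = 1×16807 = 16807
Check (5,5,2,2,6,5) → sorted (2,2,5,5,5,6): b_1=2>1, not a PF.
Total 46656; non-PF = 46656−16807 = 29849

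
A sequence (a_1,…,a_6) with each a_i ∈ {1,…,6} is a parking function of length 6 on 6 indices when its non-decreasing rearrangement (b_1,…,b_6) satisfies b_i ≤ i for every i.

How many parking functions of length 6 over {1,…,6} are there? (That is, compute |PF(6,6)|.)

|PF(6,6)| = 1·7^5 = 1 · 16807 = 16807 (Konheim–Weiss)
Example (1,2,5,2,4,5) → sorted (1,2,2,4,5,5): b_i ≤ i ∀i, a PF.

16807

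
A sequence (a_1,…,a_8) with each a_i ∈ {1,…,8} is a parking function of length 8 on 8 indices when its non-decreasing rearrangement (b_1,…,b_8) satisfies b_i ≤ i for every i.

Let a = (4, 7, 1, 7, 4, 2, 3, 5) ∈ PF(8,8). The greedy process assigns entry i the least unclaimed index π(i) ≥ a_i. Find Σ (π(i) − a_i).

Σπ(i) = 1+…+8 = 36; Σa = 4+7+1+7+4+2+3+5 = 33; disp = 36−33 = 3.

3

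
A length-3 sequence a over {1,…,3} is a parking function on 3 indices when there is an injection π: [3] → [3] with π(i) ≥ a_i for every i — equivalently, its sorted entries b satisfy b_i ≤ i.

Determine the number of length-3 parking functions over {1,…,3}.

16

#PF = (3+1−3)·(3+1)^{3−1} = 1×16 = 16 [KW]
Example (1,1,1) → sorted (1,1,1): b_i ≤ i ∀i, a PF.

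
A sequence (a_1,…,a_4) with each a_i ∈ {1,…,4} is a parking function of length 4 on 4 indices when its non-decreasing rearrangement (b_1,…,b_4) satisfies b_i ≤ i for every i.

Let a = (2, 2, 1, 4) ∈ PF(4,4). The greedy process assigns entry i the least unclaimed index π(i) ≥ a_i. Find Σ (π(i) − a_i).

1

Σπ = 10 ({1..4} each once); Σa = 2+2+1+4 = 9; disp = 10−9 = 1.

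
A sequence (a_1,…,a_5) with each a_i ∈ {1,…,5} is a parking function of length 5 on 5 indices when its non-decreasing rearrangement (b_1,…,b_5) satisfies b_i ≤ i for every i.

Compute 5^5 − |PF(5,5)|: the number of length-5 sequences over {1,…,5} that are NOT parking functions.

|PF(5,5)| = (5+1−5)·(5+1)^{5−1} = 1 · 1296 = 1296 (Konheim–Weiss)
E.g. (1,3,1,5,5) → sorted (1,1,3,5,5): b_4=5>4, not a PF.
So 3125 − 1296 = 1829 fail.

1829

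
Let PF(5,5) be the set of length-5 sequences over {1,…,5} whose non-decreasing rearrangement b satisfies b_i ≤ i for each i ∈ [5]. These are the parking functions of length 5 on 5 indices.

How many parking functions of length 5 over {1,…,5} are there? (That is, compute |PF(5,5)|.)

|PF| = (6−5)·6^(5−1) = 1×1296 = 1296 [KW]
Check (1,3,2,5,1) → sorted (1,1,2,3,5): b_i ≤ i ∀i, a PF.

1296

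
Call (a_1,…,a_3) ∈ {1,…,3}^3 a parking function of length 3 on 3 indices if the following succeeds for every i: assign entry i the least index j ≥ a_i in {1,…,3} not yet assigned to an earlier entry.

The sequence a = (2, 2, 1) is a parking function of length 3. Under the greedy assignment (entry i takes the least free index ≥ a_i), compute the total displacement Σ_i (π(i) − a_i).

Σπ = 6 ({1..3} each once); Σa = 2+2+1 = 5; disp = 6−5 = 1.

1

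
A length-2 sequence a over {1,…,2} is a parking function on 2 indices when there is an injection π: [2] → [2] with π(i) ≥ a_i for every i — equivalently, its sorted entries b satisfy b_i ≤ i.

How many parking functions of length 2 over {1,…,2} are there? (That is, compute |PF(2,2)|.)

|PF(2,2)| = (2−2+1)·(2+1)^(2−1) = 1 · 3 = 3 (Konheim–Weiss)
Check (2,1) → sorted (1,2): b_i ≤ i ∀i, a PF.

3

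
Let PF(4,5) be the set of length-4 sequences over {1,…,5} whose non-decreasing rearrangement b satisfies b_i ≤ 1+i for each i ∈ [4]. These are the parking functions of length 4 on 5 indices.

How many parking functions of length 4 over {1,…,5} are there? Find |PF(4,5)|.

Count = (6−4)·6^(4−1) = 2·216 = 432 (Konheim–Weiss)
Example (4,2,2,4) → sorted (2,2,4,4): b_i ≤ 1+i ∀i, a PF.

432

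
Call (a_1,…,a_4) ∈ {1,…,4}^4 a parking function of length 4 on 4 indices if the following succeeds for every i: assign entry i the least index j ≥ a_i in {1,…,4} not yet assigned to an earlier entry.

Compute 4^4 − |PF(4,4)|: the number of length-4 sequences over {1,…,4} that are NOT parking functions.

131

#PF = (4+1−4)·(4+1)^{4−1} = 1 · 125 = 125 (Konheim–Weiss)
One tuple (4,3,4,4) → sorted (3,4,4,4): b_1=3>1, not a PF.
So 256 − 125 = 131 fail.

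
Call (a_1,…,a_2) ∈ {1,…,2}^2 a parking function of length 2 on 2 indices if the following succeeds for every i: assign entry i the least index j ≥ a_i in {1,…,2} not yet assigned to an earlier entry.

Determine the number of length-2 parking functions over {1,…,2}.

#PF = (3−2)·3^(2−1) = 1·3 = 3 (Pollak)
E.g. (2,1) → sorted (1,2): b_i ≤ i ∀i, a PF.

3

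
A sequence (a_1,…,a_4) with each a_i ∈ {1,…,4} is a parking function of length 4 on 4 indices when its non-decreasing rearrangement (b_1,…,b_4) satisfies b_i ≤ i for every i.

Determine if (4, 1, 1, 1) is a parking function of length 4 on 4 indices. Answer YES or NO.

YES

Sorted: b = (1, 1, 1, 4).
  b_1=1 ≤ 1
  b_2=1 ≤ 2
  b_3=1 ≤ 3
  b_4=4 ≤ 4
All bounds hold ⇒ YES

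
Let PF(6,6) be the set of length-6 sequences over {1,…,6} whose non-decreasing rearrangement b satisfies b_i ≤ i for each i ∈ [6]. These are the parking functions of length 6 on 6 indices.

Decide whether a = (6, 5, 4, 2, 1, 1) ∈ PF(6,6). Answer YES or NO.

YES

Order a: b = (1, 1, 2, 4, 5, 6).
  b_1=1 ≤ 1
  b_2=1 ≤ 2
  b_3=2 ≤ 3
  b_4=4 ≤ 4
  b_5=5 ≤ 5
  b_6=6 ≤ 6
All bounds hold ⇒ YES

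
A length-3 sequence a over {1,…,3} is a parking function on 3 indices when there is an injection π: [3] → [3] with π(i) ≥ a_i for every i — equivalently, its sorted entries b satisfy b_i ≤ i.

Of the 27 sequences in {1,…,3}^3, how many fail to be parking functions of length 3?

11

#PF = (3+1−3)·(3+1)^{3−1} = 1·16 = 16
E.g. (3,1,3) → sorted (1,3,3): b_2=3>2, not a PF.
Total 27; non-PF = 27−16 = 11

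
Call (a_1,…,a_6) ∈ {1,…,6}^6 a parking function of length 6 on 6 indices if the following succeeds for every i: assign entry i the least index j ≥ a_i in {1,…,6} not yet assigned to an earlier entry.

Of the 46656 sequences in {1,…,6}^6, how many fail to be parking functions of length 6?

29849

#PF = (6+1−6)·(6+1)^{6−1} = 1×16807 = 16807 [KW]
E.g. (5,4,6,2,3,4) → sorted (2,3,4,4,5,6): b_1=2>1, not a PF.
Total 46656; non-PF = 46656−16807 = 29849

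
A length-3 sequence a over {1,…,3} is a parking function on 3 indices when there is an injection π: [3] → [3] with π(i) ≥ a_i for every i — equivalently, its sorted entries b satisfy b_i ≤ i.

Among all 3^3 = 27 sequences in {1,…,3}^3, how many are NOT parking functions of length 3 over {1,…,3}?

Count = 1·4^2 = 1·16 = 16 (Konheim–Weiss)
Check (2,2,2) → sorted (2,2,2): b_1=2>1, not a PF.
3^3 − 16 = 27 − 16 = 11

11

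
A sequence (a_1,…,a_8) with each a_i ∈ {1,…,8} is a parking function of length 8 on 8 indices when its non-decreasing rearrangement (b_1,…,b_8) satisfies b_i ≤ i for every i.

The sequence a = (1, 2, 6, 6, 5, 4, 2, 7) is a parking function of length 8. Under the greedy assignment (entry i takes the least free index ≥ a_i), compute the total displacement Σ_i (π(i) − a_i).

Σπ = 8·9/2 = 36 (π permutes [8]); Σa = 1+2+6+6+5+4+2+7 = 33; disp = 36−33 = 3.

3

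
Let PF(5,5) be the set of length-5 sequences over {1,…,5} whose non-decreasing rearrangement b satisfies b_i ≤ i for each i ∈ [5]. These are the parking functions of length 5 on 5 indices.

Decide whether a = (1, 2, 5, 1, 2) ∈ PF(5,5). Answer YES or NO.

Order a: b = (1, 1, 2, 2, 5).
  b_1=1 ≤ 1
  b_2=1 ≤ 2
  b_3=2 ≤ 3
  b_4=2 ≤ 4
  b_5=5 ≤ 5
All bounds hold ⇒ YES

YES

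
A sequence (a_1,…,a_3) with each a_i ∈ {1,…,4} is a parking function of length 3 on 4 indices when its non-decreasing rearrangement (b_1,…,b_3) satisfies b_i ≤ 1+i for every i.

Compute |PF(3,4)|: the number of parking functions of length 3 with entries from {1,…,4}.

50

#PF = (5−3)·5^(3−1) = 2·25 = 50
E.g. (1,1,1) → sorted (1,1,1): b_i ≤ 1+i ∀i, a PF.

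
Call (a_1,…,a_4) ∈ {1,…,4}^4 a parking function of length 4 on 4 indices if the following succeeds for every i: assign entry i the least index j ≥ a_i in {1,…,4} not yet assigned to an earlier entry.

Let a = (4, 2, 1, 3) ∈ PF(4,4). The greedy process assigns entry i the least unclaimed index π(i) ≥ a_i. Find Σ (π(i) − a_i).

0

Σπ(i) = 1+…+4 = 10; Σa = 4+2+1+3 = 10; disp = 10−10 = 0.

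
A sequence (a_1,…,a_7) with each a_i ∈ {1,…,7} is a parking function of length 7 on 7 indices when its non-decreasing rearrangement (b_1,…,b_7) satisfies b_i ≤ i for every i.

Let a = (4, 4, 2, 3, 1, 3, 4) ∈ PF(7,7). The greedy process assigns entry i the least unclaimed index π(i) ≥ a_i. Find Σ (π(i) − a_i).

Σπ = 28 ({1..7} each once); Σa = 4+4+2+3+1+3+4 = 21; disp = 28−21 = 7.

7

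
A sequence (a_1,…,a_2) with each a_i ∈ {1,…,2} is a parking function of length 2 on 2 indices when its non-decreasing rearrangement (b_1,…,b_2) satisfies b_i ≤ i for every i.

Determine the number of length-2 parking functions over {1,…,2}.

#PF = 1·3^1 = 1·3 = 3 (Konheim–Weiss)
E.g. (1,2) → sorted (1,2): b_i ≤ i ∀i, a PF.

3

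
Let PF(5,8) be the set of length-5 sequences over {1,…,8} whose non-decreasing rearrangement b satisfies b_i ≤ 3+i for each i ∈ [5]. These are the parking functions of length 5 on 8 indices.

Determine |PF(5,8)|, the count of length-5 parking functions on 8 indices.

Count = (8+1−5)·(8+1)^{5−1} = 4·6561 = 26244 (Konheim–Weiss)
Check (8,4,7,6,3) → sorted (3,4,6,7,8): b_i ≤ 3+i ∀i, a PF.

26244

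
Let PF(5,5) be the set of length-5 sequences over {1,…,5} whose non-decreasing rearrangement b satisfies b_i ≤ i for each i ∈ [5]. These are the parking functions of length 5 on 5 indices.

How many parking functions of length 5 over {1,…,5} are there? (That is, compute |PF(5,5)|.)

Count = 1·6^4 = 1·1296 = 1296 (Konheim–Weiss)
Check (2,1,3,4,3) → sorted (1,2,3,3,4): b_i ≤ i ∀i, a PF.

1296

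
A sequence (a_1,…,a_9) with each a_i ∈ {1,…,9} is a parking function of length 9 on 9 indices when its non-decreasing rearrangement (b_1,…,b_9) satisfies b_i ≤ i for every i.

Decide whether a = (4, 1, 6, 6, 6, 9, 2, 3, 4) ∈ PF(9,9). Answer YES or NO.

YES

Order a: b = (1, 2, 3, 4, 4, 6, 6, 6, 9).
  b_1=1 ≤ 1
  b_2=2 ≤ 2
  b_3=3 ≤ 3
  b_4=4 ≤ 4
  b_5=4 ≤ 5
  b_6=6 ≤ 6
  b_7=6 ≤ 7
  b_8=6 ≤ 8
  b_9=9 ≤ 9
All bounds hold ⇒ YES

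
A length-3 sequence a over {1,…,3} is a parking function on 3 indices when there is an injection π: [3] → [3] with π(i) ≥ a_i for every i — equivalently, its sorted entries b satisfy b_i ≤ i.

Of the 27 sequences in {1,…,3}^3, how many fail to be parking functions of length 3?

11

|PF| = (3−3+1)·(3+1)^(3−1) = 1×16 = 16
One tuple (3,2,3) → sorted (2,3,3): b_1=2>1, not a PF.
Total 27; non-PF = 27−16 = 11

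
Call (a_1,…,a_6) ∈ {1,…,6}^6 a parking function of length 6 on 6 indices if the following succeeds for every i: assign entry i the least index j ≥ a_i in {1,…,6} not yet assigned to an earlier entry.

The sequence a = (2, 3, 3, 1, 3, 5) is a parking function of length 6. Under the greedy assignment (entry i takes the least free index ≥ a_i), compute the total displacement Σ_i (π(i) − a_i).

4

Σπ = 21 ({1..6} each once); Σa = 2+3+3+1+3+5 = 17; disp = 21−17 = 4.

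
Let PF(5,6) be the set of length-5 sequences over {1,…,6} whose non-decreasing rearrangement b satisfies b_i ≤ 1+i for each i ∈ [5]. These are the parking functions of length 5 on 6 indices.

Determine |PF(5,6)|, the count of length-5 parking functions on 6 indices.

4802

#PF = (6−5+1)·(6+1)^(5−1) = 2×2401 = 4802
Example (4,5,6,1,2) → sorted (1,2,4,5,6): b_i ≤ 1+i ∀i, a PF.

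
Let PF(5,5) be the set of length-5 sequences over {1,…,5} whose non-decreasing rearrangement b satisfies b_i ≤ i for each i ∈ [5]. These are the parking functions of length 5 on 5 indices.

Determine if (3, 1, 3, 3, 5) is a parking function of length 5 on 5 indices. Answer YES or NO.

Order a: b = (1, 3, 3, 3, 5).
  b_1=1 ≤ 1
  b_2=3 > 2
  fails at i=2 ⇒ NO

NO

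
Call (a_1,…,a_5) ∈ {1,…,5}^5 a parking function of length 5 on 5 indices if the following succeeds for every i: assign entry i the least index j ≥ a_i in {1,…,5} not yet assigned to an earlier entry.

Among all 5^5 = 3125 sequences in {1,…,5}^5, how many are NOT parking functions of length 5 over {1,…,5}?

1829

|PF(5,5)| = (5−5+1)·(5+1)^(5−1) = 1×1296 = 1296
E.g. (1,5,5,4,2) → sorted (1,2,4,5,5): b_3=4>3, not a PF.
Total 3125; non-PF = 3125−1296 = 1829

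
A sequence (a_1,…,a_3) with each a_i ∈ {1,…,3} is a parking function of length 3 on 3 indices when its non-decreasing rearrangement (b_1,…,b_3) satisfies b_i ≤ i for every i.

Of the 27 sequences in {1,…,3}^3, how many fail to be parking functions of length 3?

11

Count = 1·4^2 = 1×16 = 16 (Konheim–Weiss)
Check (2,3,3) → sorted (2,3,3): b_1=2>1, not a PF.
Total 27; non-PF = 27−16 = 11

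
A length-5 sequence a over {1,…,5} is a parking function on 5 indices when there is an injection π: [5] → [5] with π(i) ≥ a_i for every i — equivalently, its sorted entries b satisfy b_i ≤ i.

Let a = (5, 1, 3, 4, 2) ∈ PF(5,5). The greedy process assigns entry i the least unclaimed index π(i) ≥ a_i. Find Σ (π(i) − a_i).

Σπ = 5·6/2 = 15 (π permutes [5]); Σa = 5+1+3+4+2 = 15; disp = 15−15 = 0.

0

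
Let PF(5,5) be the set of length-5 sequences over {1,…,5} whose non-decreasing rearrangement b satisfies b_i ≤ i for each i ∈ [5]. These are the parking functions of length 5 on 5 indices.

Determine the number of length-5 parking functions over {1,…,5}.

1296

#PF = 1·6^4 = 1·1296 = 1296 (Pollak)
One tuple (3,2,2,1,1) → sorted (1,1,2,2,3): b_i ≤ i ∀i, a PF.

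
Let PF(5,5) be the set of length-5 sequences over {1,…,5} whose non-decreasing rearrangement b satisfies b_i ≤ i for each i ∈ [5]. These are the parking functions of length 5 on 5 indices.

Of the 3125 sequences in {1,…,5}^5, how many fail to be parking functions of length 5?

|PF(5,5)| = (6−5)·6^(5−1) = 1·1296 = 1296 (Konheim–Weiss)
E.g. (4,5,2,5,4) → sorted (2,4,4,5,5): b_1=2>1, not a PF.
5^5 − 1296 = 3125 − 1296 = 1829

1829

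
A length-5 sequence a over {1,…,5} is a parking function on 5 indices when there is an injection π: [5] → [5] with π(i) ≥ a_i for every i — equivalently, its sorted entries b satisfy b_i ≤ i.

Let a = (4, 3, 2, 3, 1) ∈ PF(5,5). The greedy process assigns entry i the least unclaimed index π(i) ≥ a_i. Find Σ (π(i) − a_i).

2

Σπ(i) = 1+…+5 = 15; Σa = 4+3+2+3+1 = 13; disp = 15−13 = 2.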